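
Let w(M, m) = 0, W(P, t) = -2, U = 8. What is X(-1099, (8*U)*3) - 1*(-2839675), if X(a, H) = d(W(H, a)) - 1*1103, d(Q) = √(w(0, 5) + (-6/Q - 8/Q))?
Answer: 2838572 + √7 ≈ 2.8386e+6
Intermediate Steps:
d(Q) = √14*√(-1/Q) (d(Q) = √(0 + (-6/Q - 8/Q)) = √(0 - 14/Q) = √(-14/Q) = √14*√(-1/Q))
X(a, H) = -1103 + √7 (X(a, H) = √14*√(-1/(-2)) - 1*1103 = √14*√(-1*(-½)) - 1103 = √14*√(½) - 1103 = √14*(√2/2) - 1103 = √7 - 1103 = -1103 + √7)
X(-1099, (8*U)*3) - 1*(-2839675) = (-1103 + √7) - 1*(-2839675) = (-1103 + √7) + 2839675 = 2838572 + √7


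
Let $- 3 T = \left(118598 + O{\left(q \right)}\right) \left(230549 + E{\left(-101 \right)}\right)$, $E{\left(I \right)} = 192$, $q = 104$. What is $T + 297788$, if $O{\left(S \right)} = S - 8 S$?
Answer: $-9065516102$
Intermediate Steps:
$O{\left(S \right)} = - 7 S$
$T = -9065813890$ ($T = - \frac{\left(118598 - 728\right) \left(230549 + 192\right)}{3} = - \frac{\left(118598 - 728\right) 230741}{3} = - \frac{117870 \cdot 230741}{3} = \left(- \frac{1}{3}\right) 27197441670 = -9065813890$)
$T + 297788 = -9065813890 + 297788 = -9065516102$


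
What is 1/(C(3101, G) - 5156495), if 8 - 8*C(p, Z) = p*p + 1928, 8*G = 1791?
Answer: -8/50870081 ≈ -1.5726e-7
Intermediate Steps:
G = 1791/8 (G = (1/8)*1791 = 1791/8 ≈ 223.88)
C(p, Z) = -240 - p**2/8 (C(p, Z) = 1 - (p*p + 1928)/8 = 1 - (p**2 + 1928)/8 = 1 - (1928 + p**2)/8 = 1 + (-241 - p**2/8) = -240 - p**2/8)
1/(C(3101, G) - 5156495) = 1/((-240 - 1/8*3101**2) - 5156495) = 1/((-240 - 1/8*9616201) - 5156495) = 1/((-240 - 9616201/8) - 5156495) = 1/(-9618121/8 - 5156495) = 1/(-50870081/8) = -8/50870081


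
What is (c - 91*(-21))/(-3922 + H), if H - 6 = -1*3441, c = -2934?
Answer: 1023/7357 ≈ 0.13905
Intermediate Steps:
H = -3435 (H = 6 - 1*3441 = 6 - 3441 = -3435)
(c - 91*(-21))/(-3922 + H) = (-2934 - 91*(-21))/(-3922 - 3435) = (-2934 + 1911)/(-7357) = -1023*(-1/7357) = 1023/7357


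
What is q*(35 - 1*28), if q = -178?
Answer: -1246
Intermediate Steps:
q*(35 - 1*28) = -178*(35 - 1*28) = -178*(35 - 28) = -178*7 = -1246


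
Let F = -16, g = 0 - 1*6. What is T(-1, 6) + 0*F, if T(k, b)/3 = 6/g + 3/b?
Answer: -3/2 ≈ -1.5000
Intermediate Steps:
g = -6 (g = 0 - 6 = -6)
T(k, b) = -3 + 9/b (T(k, b) = 3*(6/(-6) + 3/b) = 3*(6*(-1/6) + 3/b) = 3*(-1 + 3/b) = -3 + 9/b)
T(-1, 6) + 0*F = (-3 + 9/6) + 0*(-16) = (-3 + 9*(1/6)) + 0 = (-3 + 3/2) + 0 = -3/2 + 0 = -3/2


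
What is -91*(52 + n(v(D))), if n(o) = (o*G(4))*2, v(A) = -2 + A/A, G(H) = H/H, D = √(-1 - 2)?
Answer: -4550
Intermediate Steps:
D = I*√3 (D = √(-3) = I*√3 ≈ 1.732*I)
G(H) = 1
v(A) = -1 (v(A) = -2 + 1 = -1)
n(o) = 2*o (n(o) = (o*1)*2 = o*2 = 2*o)
-91*(52 + n(v(D))) = -91*(52 + 2*(-1)) = -91*(52 - 2) = -91*50 = -4550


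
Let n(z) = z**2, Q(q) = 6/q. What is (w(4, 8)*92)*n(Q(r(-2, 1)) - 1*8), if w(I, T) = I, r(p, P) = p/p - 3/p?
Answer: 288512/25 ≈ 11540.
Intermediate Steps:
r(p, P) = 1 - 3/p
(w(4, 8)*92)*n(Q(r(-2, 1)) - 1*8) = (4*92)*(6/(((-3 - 2)/(-2))) - 1*8)**2 = 368*(6/((-1/2*(-5))) - 8)**2 = 368*(6/(5/2) - 8)**2 = 368*(6*(2/5) - 8)**2 = 368*(12/5 - 8)**2 = 368*(-28/5)**2 = 368*(784/25) = 288512/25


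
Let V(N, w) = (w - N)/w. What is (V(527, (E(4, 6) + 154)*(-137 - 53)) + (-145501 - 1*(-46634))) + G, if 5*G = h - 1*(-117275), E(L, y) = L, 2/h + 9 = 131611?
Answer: -148962784031089/1975346020 ≈ -75411.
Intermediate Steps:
h = 1/65801 (h = 2/(-9 + 131611) = 2/131602 = 2*(1/131602) = 1/65801 ≈ 1.5197e-5)
G = 7716812276/329005 (G = (1/65801 - 1*(-117275))/5 = (1/65801 + 117275)/5 = (⅕)*(7716812276/65801) = 7716812276/329005 ≈ 23455.)
V(N, w) = (w - N)/w
(V(527, (E(4, 6) + 154)*(-137 - 53)) + (-145501 - 1*(-46634))) + G = (((4 + 154)*(-137 - 53) - 1*527)/(((4 + 154)*(-137 - 53))) + (-145501 - 1*(-46634))) + 7716812276/329005 = ((158*(-190) - 527)/((158*(-190))) + (-145501 + 46634)) + 7716812276/329005 = ((-30020 - 527)/(-30020) - 98867) + 7716812276/329005 = (-1/30020*(-30547) - 98867) + 7716812276/329005 = (30547/30020 - 98867) + 7716812276/329005 = -2967956793/30020 + 7716812276/329005 = -148962784031089/1975346020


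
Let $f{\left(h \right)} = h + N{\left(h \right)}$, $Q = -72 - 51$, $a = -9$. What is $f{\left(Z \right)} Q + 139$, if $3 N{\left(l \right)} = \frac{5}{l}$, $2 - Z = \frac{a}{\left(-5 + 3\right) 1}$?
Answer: $\frac{1057}{2} \approx 528.5$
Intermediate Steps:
$Z = - \frac{5}{2}$ ($Z = 2 - - \frac{9}{\left(-5 + 3\right) 1} = 2 - - \frac{9}{\left(-2\right) 1} = 2 - - \frac{9}{-2} = 2 - \left(-9\right) \left(- \frac{1}{2}\right) = 2 - \frac{9}{2} = - \frac{5}{2} \approx -2.5$)
$Q = -123$ ($Q = -72 - 51 = -123$)
$N{\left(l \right)} = \frac{5}{3 l}$ ($N{\left(l \right)} = \frac{5 \frac{1}{l}}{3} = \frac{5}{3 l}$)
$f{\left(h \right)} = h + \frac{5}{3 h}$
$f{\left(Z \right)} Q + 139 = \left(- \frac{5}{2} + \frac{5}{3 \left(- \frac{5}{2}\right)}\right) \left(-123\right) + 139 = \left(- \frac{5}{2} + \frac{5}{3} \left(- \frac{2}{5}\right)\right) \left(-123\right) + 139 = \left(- \frac{5}{2} - \frac{2}{3}\right) \left(-123\right) + 139 = \left(- \frac{19}{6}\right) \left(-123\right) + 139 = \frac{779}{2} + 139 = \frac{1057}{2}$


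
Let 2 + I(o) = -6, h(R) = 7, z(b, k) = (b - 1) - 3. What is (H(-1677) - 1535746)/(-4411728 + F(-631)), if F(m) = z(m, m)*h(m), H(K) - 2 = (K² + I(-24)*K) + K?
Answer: -1288324/4416173 ≈ -0.29173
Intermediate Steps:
z(b, k) = -4 + b (z(b, k) = (-1 + b) - 3 = -4 + b)
I(o) = -8 (I(o) = -2 - 6 = -8)
H(K) = 2 + K² - 7*K (H(K) = 2 + ((K² - 8*K) + K) = 2 + (K² - 7*K) = 2 + K² - 7*K)
F(m) = -28 + 7*m (F(m) = (-4 + m)*7 = -28 + 7*m)
(H(-1677) - 1535746)/(-4411728 + F(-631)) = ((2 + (-1677)² - 7*(-1677)) - 1535746)/(-4411728 + (-28 + 7*(-631))) = ((2 + 2812329 + 11739) - 1535746)/(-4411728 + (-28 - 4417)) = (2824070 - 1535746)/(-4411728 - 4445) = 1288324/(-4416173) = 1288324*(-1/4416173) = -1288324/4416173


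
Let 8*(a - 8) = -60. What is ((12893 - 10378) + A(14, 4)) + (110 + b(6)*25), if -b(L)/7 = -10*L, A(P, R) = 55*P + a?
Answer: 27791/2 ≈ 13896.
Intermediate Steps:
a = 1/2 (a = 8 + (1/8)*(-60) = 8 - 15/2 = 1/2 ≈ 0.50000)
A(P, R) = 1/2 + 55*P (A(P, R) = 55*P + 1/2 = 1/2 + 55*P)
b(L) = 70*L (b(L) = -(-70)*L = 70*L)
((12893 - 10378) + A(14, 4)) + (110 + b(6)*25) = ((12893 - 10378) + (1/2 + 55*14)) + (110 + (70*6)*25) = (2515 + (1/2 + 770)) + (110 + 420*25) = (2515 + 1541/2) + (110 + 10500) = 6571/2 + 10610 = 27791/2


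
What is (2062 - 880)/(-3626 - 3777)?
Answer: -1182/7403 ≈ -0.15967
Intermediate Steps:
(2062 - 880)/(-3626 - 3777) = 1182/(-7403) = 1182*(-1/7403) = -1182/7403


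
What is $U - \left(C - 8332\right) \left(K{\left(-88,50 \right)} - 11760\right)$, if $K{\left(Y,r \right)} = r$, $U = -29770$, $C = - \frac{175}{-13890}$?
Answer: $- \frac{135562708685}{1389} \approx -9.7597 \cdot 10^{7}$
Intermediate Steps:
$C = \frac{35}{2778}$ ($C = \left(-175\right) \left(- \frac{1}{13890}\right) = \frac{35}{2778} \approx 0.012599$)
$U - \left(C - 8332\right) \left(K{\left(-88,50 \right)} - 11760\right) = -29770 - \left(\frac{35}{2778} - 8332\right) \left(50 - 11760\right) = -29770 - \left(- \frac{23146261}{2778}\right) \left(-11710\right) = -29770 - \frac{135521358155}{1389} = - \frac{135562708685}{1389}$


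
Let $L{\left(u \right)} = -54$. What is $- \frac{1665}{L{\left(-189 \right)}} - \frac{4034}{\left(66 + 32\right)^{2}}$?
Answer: $\frac{219067}{7203} \approx 30.413$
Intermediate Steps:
$- \frac{1665}{L{\left(-189 \right)}} - \frac{4034}{\left(66 + 32\right)^{2}} = - \frac{1665}{-54} - \frac{4034}{\left(66 + 32\right)^{2}} = \left(-1665\right) \left(- \frac{1}{54}\right) - \frac{4034}{98^{2}} = \frac{185}{6} - \frac{4034}{9604} = \frac{185}{6} - \frac{2017}{4802} = \frac{219067}{7203}$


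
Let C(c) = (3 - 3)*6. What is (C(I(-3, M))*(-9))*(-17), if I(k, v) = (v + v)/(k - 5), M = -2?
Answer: 0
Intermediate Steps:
I(k, v) = 2*v/(-5 + k) (I(k, v) = (2*v)/(-5 + k) = 2*v/(-5 + k))
C(c) = 0 (C(c) = 0*6 = 0)
(C(I(-3, M))*(-9))*(-17) = (0*(-9))*(-17) = 0*(-17) = 0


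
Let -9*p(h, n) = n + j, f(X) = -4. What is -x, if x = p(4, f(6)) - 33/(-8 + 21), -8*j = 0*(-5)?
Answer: 245/117 ≈ 2.0940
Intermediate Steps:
j = 0 (j = -0*(-5) = -1/8*0 = 0)
p(h, n) = -n/9 (p(h, n) = -(n + 0)/9 = -n/9)
x = -245/117 (x = -1/9*(-4) - 33/(-8 + 21) = 4/9 - 33/13 = -245/117 ≈ -2.0940)
-x = -1*(-245/117) = 245/117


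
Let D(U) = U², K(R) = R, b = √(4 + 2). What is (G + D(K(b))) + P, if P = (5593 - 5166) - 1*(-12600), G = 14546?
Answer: 27579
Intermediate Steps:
b = √6 ≈ 2.4495
P = 13027 (P = 427 + 12600 = 13027)
(G + D(K(b))) + P = (14546 + (√6)²) + 13027 = (14546 + 6) + 13027 = 14552 + 13027 = 27579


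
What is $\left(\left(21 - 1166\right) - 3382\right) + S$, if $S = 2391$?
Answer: $-2136$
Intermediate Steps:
$\left(\left(21 - 1166\right) - 3382\right) + S = \left(\left(21 - 1166\right) - 3382\right) + 2391 = \left(-1145 - 3382\right) + 2391 = -4527 + 2391 = -2136$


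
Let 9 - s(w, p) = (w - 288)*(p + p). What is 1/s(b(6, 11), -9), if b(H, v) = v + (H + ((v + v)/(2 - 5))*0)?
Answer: -1/4869 ≈ -0.00020538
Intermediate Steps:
b(H, v) = H + v (b(H, v) = v + (H + ((2*v)/(-3))*0) = v + (H + ((2*v)*(-⅓))*0) = v + (H - 2*v/3*0) = v + (H + 0) = v + H = H + v)
s(w, p) = 9 - 2*p*(-288 + w) (s(w, p) = 9 - (w - 288)*(p + p) = 9 - (-288 + w)*2*p = 9 - 2*p*(-288 + w))
1/s(b(6, 11), -9) = 1/(9 + 576*(-9) - 2*(-9)*(6 + 11)) = 1/(9 - 5184 - 2*(-9)*17) = 1/(9 - 5184 + 306) = 1/(-4869) = -1/4869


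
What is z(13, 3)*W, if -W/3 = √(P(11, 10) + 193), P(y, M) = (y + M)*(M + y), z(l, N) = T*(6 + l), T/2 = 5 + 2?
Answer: -798*√634 ≈ -20093.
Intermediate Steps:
T = 14 (T = 2*(5 + 2) = 2*7 = 14)
z(l, N) = 84 + 14*l (z(l, N) = 14*(6 + l) = 84 + 14*l)
P(y, M) = (M + y)² (P(y, M) = (M + y)*(M + y) = (M + y)²)
W = -3*√634 (W = -3*√((10 + 11)² + 193) = -3*√(21² + 193) = -3*√(441 + 193) = -3*√634 ≈ -75.538)
z(13, 3)*W = (84 + 14*13)*(-3*√634) = (84 + 182)*(-3*√634) = 266*(-3*√634) = -798*√634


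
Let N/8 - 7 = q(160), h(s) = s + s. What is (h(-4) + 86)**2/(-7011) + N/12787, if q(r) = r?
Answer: -400172/524267 ≈ -0.76330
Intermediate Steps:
h(s) = 2*s
N = 1336 (N = 56 + 8*160 = 56 + 1280 = 1336)
(h(-4) + 86)**2/(-7011) + N/12787 = (2*(-4) + 86)**2/(-7011) + 1336/12787 = (-8 + 86)**2*(-1/7011) + 1336*(1/12787) = 78**2*(-1/7011) + 1336/12787 = 6084*(-1/7011) + 1336/12787 = -676/779 + 1336/12787 = -400172/524267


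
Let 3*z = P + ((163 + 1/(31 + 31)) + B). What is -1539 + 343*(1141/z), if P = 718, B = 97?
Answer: -20526825/60637 ≈ -338.52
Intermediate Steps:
z = 60637/186 (z = (718 + ((163 + 1/(31 + 31)) + 97))/3 = (718 + ((163 + 1/62) + 97))/3 = (718 + (10107/62 + 97))/3 = (718 + 16121/62)/3 = (1/3)*(60637/62) = 60637/186 ≈ 326.01)
-1539 + 343*(1141/z) = -1539 + 343*(1141/(60637/186)) = -1539 + 343*(1141*(186/60637)) = -1539 + 343*(212226/60637) = -1539 + 72793518/60637 = -20526825/60637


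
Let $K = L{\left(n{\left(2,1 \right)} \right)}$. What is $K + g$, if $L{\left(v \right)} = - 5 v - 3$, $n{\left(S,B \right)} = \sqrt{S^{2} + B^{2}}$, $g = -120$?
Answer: $-123 - 5 \sqrt{5} \approx -134.18$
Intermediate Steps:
$n{\left(S,B \right)} = \sqrt{B^{2} + S^{2}}$
$L{\left(v \right)} = -3 - 5 v$
$K = -3 - 5 \sqrt{5}$ ($K = -3 - 5 \sqrt{1^{2} + 2^{2}} = -3 - 5 \sqrt{1 + 4} = -3 - 5 \sqrt{5} \approx -14.18$)
$K + g = \left(-3 - 5 \sqrt{5}\right) - 120 = -123 - 5 \sqrt{5}$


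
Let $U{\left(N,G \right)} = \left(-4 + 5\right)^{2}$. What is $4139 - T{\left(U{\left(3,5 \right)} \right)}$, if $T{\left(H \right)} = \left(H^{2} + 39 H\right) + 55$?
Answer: $4044$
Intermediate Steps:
$U{\left(N,G \right)} = 1$ ($U{\left(N,G \right)} = 1^{2} = 1$)
$T{\left(H \right)} = 55 + H^{2} + 39 H$
$4139 - T{\left(U{\left(3,5 \right)} \right)} = 4139 - \left(55 + 1^{2} + 39 \cdot 1\right) = 4139 - \left(55 + 1 + 39\right) = 4139 - 95 = 4044$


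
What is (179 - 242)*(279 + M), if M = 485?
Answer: -48132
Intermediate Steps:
(179 - 242)*(279 + M) = (179 - 242)*(279 + 485) = -63*764 = -48132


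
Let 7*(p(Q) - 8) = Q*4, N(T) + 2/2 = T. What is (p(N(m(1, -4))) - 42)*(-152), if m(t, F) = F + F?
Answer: 41648/7 ≈ 5949.7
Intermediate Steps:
m(t, F) = 2*F
N(T) = -1 + T
p(Q) = 8 + 4*Q/7 (p(Q) = 8 + (Q*4)/7 = 8 + (4*Q)/7 = 8 + 4*Q/7)
(p(N(m(1, -4))) - 42)*(-152) = ((8 + 4*(-1 + 2*(-4))/7) - 42)*(-152) = ((8 + 4*(-1 - 8)/7) - 42)*(-152) = ((8 + (4/7)*(-9)) - 42)*(-152) = ((8 - 36/7) - 42)*(-152) = (20/7 - 42)*(-152) = -274/7*(-152) = 41648/7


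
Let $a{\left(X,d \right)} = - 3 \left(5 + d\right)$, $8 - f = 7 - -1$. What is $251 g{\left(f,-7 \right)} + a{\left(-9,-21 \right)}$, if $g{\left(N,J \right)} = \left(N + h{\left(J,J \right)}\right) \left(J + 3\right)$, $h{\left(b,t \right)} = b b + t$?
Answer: $-42120$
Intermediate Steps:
$h{\left(b,t \right)} = t + b^{2}$ ($h{\left(b,t \right)} = b^{2} + t = t + b^{2}$)
$f = 0$ ($f = 8 - \left(7 - -1\right) = 8 - \left(7 + 1\right) = 8 - 8 = 0$)
$a{\left(X,d \right)} = -15 - 3 d$
$g{\left(N,J \right)} = \left(3 + J\right) \left(J + N + J^{2}\right)$ ($g{\left(N,J \right)} = \left(N + \left(J + J^{2}\right)\right) \left(J + 3\right) = \left(J + N + J^{2}\right) \left(3 + J\right) = \left(3 + J\right) \left(J + N + J^{2}\right)$)
$251 g{\left(f,-7 \right)} + a{\left(-9,-21 \right)} = 251 \left(\left(-7\right)^{3} + 3 \left(-7\right) + 3 \cdot 0 + 4 \left(-7\right)^{2} - 0\right) - -48 = 251 \left(-343 - 21 + 0 + 4 \cdot 49 + 0\right) + \left(-15 + 63\right) = 251 \left(-343 - 21 + 0 + 196 + 0\right) + 48 = 251 \left(-168\right) + 48 = -42168 + 48 = -42120$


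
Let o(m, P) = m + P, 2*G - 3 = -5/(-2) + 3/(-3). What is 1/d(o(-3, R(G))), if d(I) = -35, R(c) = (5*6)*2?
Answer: -1/35 ≈ -0.028571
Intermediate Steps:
G = 9/4 (G = 3/2 + (-5/(-2) + 3/(-3))/2 = 3/2 + (-5*(-½) + 3*(-⅓))/2 = 3/2 + (5/2 - 1)/2 = 3/2 + (½)*(3/2) = 3/2 + ¾ = 9/4 ≈ 2.2500)
R(c) = 60 (R(c) = 30*2 = 60)
o(m, P) = P + m
1/d(o(-3, R(G))) = 1/(-35) = -1/35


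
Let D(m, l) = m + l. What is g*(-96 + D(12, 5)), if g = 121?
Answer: -9559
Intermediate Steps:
D(m, l) = l + m
g*(-96 + D(12, 5)) = 121*(-96 + (5 + 12)) = 121*(-96 + 17) = 121*(-79) = -9559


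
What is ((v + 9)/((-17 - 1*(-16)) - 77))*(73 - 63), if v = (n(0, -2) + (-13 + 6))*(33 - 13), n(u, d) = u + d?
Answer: 285/13 ≈ 21.923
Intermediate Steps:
n(u, d) = d + u
v = -180 (v = ((-2 + 0) + (-13 + 6))*(33 - 13) = (-2 - 7)*20 = -9*20 = -180)
((v + 9)/((-17 - 1*(-16)) - 77))*(73 - 63) = ((-180 + 9)/((-17 - 1*(-16)) - 77))*(73 - 63) = -171/((-17 + 16) - 77)*10 = -171/(-1 - 77)*10 = -171/(-78)*10 = -171*(-1/78)*10 = (57/26)*10 = 285/13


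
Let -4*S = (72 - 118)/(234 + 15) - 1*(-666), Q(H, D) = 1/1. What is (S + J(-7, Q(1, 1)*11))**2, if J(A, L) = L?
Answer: 1498309264/62001 ≈ 24166.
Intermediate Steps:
Q(H, D) = 1
S = -41447/249 (S = -((72 - 118)/(234 + 15) - 1*(-666))/4 = -(-46/249 + 666)/4 = -1/4*165788/249 = -41447/249 ≈ -166.45)
(S + J(-7, Q(1, 1)*11))**2 = (-41447/249 + 1*11)**2 = (-41447/249 + 11)**2 = (-38708/249)**2 = 1498309264/62001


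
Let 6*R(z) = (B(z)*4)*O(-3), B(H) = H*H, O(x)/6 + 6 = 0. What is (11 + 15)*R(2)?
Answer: -2496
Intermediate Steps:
O(x) = -36 (O(x) = -36 + 6*0 = -36 + 0 = -36)
B(H) = H²
R(z) = -24*z² (R(z) = ((z²*4)*(-36))/6 = ((4*z²)*(-36))/6 = (-144*z²)/6 = -24*z²)
(11 + 15)*R(2) = (11 + 15)*(-24*2²) = 26*(-24*4) = 26*(-96) = -2496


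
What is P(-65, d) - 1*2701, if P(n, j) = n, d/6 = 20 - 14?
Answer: -2766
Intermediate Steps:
d = 36 (d = 6*(20 - 14) = 6*6 = 36)
P(-65, d) - 1*2701 = -65 - 1*2701 = -65 - 2701 = -2766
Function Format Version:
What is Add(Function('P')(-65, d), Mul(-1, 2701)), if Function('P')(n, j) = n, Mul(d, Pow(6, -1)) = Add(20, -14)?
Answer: -2766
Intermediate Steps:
d = 36 (d = Mul(6, Add(20, -14)) = Mul(6, 6) = 36)
Add(Function('P')(-65, d), Mul(-1, 2701)) = Add(-65, Mul(-1, 2701)) = Add(-65, -2701) = -2766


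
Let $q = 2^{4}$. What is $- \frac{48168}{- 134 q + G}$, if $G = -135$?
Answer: $\frac{48168}{2279} \approx 21.136$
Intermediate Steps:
$q = 16$
$- \frac{48168}{- 134 q + G} = - \frac{48168}{\left(-134\right) 16 - 135} = - \frac{48168}{-2144 - 135} = - \frac{48168}{-2279} = \left(-48168\right) \left(- \frac{1}{2279}\right) = \frac{48168}{2279}$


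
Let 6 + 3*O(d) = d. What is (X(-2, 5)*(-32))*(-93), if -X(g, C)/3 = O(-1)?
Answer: 20832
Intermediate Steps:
O(d) = -2 + d/3
X(g, C) = 7 (X(g, C) = -3*(-2 + (⅓)*(-1)) = -3*(-2 - ⅓) = -3*(-7/3) = 7)
(X(-2, 5)*(-32))*(-93) = (7*(-32))*(-93) = -224*(-93) = 20832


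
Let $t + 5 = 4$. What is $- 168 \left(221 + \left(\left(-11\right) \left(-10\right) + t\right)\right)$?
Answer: $-55440$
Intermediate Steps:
$t = -1$ ($t = -5 + 4 = -1$)
$- 168 \left(221 + \left(\left(-11\right) \left(-10\right) + t\right)\right) = - 168 \left(221 - -109\right) = - 168 \left(221 + \left(110 - 1\right)\right) = - 168 \left(221 + 109\right) = \left(-168\right) 330 = -55440$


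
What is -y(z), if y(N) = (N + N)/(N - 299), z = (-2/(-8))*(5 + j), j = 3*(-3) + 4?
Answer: 0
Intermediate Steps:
j = -5 (j = -9 + 4 = -5)
z = 0 (z = (-2/(-8))*(5 - 5) = -2*(-⅛)*0 = (¼)*0 = 0)
y(N) = 2*N/(-299 + N) (y(N) = (2*N)/(-299 + N) = 2*N/(-299 + N))
-y(z) = -2*0/(-299 + 0) = -2*0/(-299) = -2*0*(-1)/299 = -1*0 = 0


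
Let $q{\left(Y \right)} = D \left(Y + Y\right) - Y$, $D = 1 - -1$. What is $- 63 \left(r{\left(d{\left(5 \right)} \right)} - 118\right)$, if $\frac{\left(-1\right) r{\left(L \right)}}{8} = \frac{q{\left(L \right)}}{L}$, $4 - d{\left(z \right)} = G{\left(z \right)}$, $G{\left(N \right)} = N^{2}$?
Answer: $8946$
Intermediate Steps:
$D = 2$ ($D = 1 + 1 = 2$)
$q{\left(Y \right)} = 3 Y$ ($q{\left(Y \right)} = 2 \left(Y + Y\right) - Y = 2 \cdot 2 Y - Y = 4 Y - Y = 3 Y$)
$d{\left(z \right)} = 4 - z^{2}$
$r{\left(L \right)} = -24$ ($r{\left(L \right)} = - 8 \frac{3 L}{L} = \left(-8\right) 3 = -24$)
$- 63 \left(r{\left(d{\left(5 \right)} \right)} - 118\right) = - 63 \left(-24 - 118\right) = \left(-63\right) \left(-142\right) = 8946$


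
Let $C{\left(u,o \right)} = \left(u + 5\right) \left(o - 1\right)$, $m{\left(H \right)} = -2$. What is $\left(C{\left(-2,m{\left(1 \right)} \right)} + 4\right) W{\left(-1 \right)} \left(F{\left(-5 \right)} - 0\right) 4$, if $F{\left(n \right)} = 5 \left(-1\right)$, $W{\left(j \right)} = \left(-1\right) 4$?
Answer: $-400$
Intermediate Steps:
$C{\left(u,o \right)} = \left(-1 + o\right) \left(5 + u\right)$ ($C{\left(u,o \right)} = \left(5 + u\right) \left(-1 + o\right) = \left(-1 + o\right) \left(5 + u\right)$)
$W{\left(j \right)} = -4$
$F{\left(n \right)} = -5$
$\left(C{\left(-2,m{\left(1 \right)} \right)} + 4\right) W{\left(-1 \right)} \left(F{\left(-5 \right)} - 0\right) 4 = \left(\left(-5 - -2 + 5 \left(-2\right) - -4\right) + 4\right) \left(-4\right) \left(-5 - 0\right) 4 = \left(\left(-5 + 2 - 10 + 4\right) + 4\right) \left(-4\right) \left(-5 + 0\right) 4 = \left(-9 + 4\right) \left(-4\right) \left(-5\right) 4 = \left(-5\right) \left(-4\right) \left(-5\right) 4 = 20 \left(-5\right) 4 = \left(-100\right) 4 = -400$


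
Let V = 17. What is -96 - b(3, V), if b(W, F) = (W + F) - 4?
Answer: -112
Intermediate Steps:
b(W, F) = -4 + F + W (b(W, F) = (F + W) - 4 = -4 + F + W)
-96 - b(3, V) = -96 - (-4 + 17 + 3) = -96 - 1*16 = -96 - 16 = -112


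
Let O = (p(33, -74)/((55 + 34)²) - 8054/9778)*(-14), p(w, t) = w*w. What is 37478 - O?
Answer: 1450992338138/38725769 ≈ 37468.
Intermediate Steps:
p(w, t) = w²
O = 372032444/38725769 (O = (33²/((55 + 34)²) - 8054/9778)*(-14) = (1089/(89²) - 8054*1/9778)*(-14) = (1089/7921 - 4027/4889)*(-14) = -26573746/38725769*(-14) = 372032444/38725769 ≈ 9.6068)
37478 - O = 37478 - 1*372032444/38725769 = 37478 - 372032444/38725769 = 1450992338138/38725769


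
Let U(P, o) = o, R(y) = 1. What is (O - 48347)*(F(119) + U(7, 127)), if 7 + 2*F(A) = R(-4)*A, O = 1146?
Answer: -8637783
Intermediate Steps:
F(A) = -7/2 + A/2 (F(A) = -7/2 + (1*A)/2 = -7/2 + A/2)
(O - 48347)*(F(119) + U(7, 127)) = (1146 - 48347)*((-7/2 + (½)*119) + 127) = -47201*((-7/2 + 119/2) + 127) = -47201*(56 + 127) = -47201*183 = -8637783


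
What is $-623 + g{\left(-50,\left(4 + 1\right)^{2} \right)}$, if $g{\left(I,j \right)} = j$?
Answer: $-598$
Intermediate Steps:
$-623 + g{\left(-50,\left(4 + 1\right)^{2} \right)} = -623 + \left(4 + 1\right)^{2} = -623 + 5^{2} = -623 + 25 = -598$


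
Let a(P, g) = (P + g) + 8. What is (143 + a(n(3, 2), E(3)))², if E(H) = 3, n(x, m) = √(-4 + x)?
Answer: (154 + I)² ≈ 23715.0 + 308.0*I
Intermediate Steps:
a(P, g) = 8 + P + g
(143 + a(n(3, 2), E(3)))² = (143 + (8 + √(-4 + 3) + 3))² = (143 + (8 + √(-1) + 3))² = (143 + (8 + I + 3))² = (143 + (11 + I))² = (154 + I)²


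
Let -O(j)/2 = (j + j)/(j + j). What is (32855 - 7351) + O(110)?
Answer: 25502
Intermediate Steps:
O(j) = -2 (O(j) = -2*(j + j)/(j + j) = -2*2*j/(2*j) = -2*2*j*1/(2*j) = -2*1 = -2)
(32855 - 7351) + O(110) = (32855 - 7351) - 2 = 25504 - 2 = 25502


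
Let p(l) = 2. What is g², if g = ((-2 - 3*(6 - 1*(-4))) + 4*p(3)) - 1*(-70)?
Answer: 2116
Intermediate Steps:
g = 46 (g = ((-2 - 3*(6 - 1*(-4))) + 4*2) - 1*(-70) = ((-2 - 3*(6 + 4)) + 8) + 70 = ((-2 - 3*10) + 8) + 70 = ((-2 - 30) + 8) + 70 = (-32 + 8) + 70 = -24 + 70 = 46)
g² = 46² = 2116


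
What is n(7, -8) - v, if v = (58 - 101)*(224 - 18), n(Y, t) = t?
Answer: 8850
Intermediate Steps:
v = -8858 (v = -43*206 = -8858)
n(7, -8) - v = -8 - 1*(-8858) = -8 + 8858 = 8850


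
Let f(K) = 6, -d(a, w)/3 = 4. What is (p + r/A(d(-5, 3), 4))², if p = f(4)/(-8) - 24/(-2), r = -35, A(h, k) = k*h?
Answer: 330625/2304 ≈ 143.50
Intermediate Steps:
d(a, w) = -12 (d(a, w) = -3*4 = -12)
A(h, k) = h*k
p = 45/4 (p = 6/(-8) - 24/(-2) = 6*(-⅛) - 24*(-½) = -¾ + 12 = 45/4 ≈ 11.250)
(p + r/A(d(-5, 3), 4))² = (45/4 - 35/((-12*4)))² = (45/4 - 35/(-48))² = (45/4 - 35*(-1/48))² = (45/4 + 35/48)² = (575/48)² = 330625/2304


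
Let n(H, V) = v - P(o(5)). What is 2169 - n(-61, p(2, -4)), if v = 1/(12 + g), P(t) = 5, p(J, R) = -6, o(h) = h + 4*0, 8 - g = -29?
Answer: 106525/49 ≈ 2174.0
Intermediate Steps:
g = 37 (g = 8 - 1*(-29) = 8 + 29 = 37)
o(h) = h (o(h) = h + 0 = h)
v = 1/49 (v = 1/(12 + 37) = 1/49 ≈ 0.020408)
n(H, V) = -244/49 (n(H, V) = 1/49 - 1*5 = 1/49 - 5 = -244/49)
2169 - n(-61, p(2, -4)) = 2169 - 1*(-244/49) = 2169 + 244/49 = 106525/49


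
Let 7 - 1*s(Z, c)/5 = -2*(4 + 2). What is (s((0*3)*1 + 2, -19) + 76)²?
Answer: 29241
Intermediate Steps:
s(Z, c) = 95 (s(Z, c) = 35 - (-10)*(4 + 2) = 35 - (-10)*6 = 35 - 5*(-12) = 35 + 60 = 95)
(s((0*3)*1 + 2, -19) + 76)² = (95 + 76)² = 171² = 29241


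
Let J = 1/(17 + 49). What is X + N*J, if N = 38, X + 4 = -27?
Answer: -1004/33 ≈ -30.424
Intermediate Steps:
X = -31 (X = -4 - 27 = -31)
J = 1/66 ≈ 0.015152
X + N*J = -31 + 38*(1/66) = -31 + 19/33 = -1004/33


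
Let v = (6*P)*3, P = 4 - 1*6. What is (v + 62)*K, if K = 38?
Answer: 988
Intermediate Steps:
P = -2 (P = 4 - 6 = -2)
v = -36 (v = (6*(-2))*3 = -12*3 = -36)
(v + 62)*K = (-36 + 62)*38 = 26*38 = 988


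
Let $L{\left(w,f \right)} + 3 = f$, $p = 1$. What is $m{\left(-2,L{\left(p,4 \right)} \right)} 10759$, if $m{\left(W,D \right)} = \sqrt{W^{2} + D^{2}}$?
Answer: $10759 \sqrt{5} \approx 24058.0$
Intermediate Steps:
$L{\left(w,f \right)} = -3 + f$
$m{\left(W,D \right)} = \sqrt{D^{2} + W^{2}}$
$m{\left(-2,L{\left(p,4 \right)} \right)} 10759 = \sqrt{\left(-3 + 4\right)^{2} + \left(-2\right)^{2}} \cdot 10759 = \sqrt{1^{2} + 4} \cdot 10759 = \sqrt{1 + 4} \cdot 10759 = \sqrt{5} \cdot 10759 = 10759 \sqrt{5}$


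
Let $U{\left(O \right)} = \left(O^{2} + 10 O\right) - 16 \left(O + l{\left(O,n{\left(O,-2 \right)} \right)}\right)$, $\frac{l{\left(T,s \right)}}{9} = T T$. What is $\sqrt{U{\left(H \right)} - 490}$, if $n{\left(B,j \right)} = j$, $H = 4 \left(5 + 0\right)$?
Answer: $i \sqrt{57810} \approx 240.44 i$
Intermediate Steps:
$H = 20$ ($H = 4 \cdot 5 = 20$)
$l{\left(T,s \right)} = 9 T^{2}$ ($l{\left(T,s \right)} = 9 T T = 9 T^{2}$)
$U{\left(O \right)} = - 143 O^{2} - 6 O$ ($U{\left(O \right)} = \left(O^{2} + 10 O\right) - 16 \left(O + 9 O^{2}\right) = \left(O^{2} + 10 O\right) - \left(16 O + 144 O^{2}\right) = - 143 O^{2} - 6 O$)
$\sqrt{U{\left(H \right)} - 490} = \sqrt{20 \left(-6 - 2860\right) - 490} = \sqrt{20 \left(-2866\right) - 490} = \sqrt{-57320 - 490} = \sqrt{-57810} = i \sqrt{57810}$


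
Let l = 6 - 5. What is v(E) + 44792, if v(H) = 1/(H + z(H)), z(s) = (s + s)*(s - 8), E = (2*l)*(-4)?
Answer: 11108417/248 ≈ 44792.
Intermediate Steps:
l = 1
E = -8 (E = (2*1)*(-4) = 2*(-4) = -8)
z(s) = 2*s*(-8 + s) (z(s) = (2*s)*(-8 + s) = 2*s*(-8 + s))
v(H) = 1/(H + 2*H*(-8 + H))
v(E) + 44792 = 1/((-8)*(-15 + 2*(-8))) + 44792 = -1/(8*(-15 - 16)) + 44792 = -⅛/(-31) + 44792 = -⅛*(-1/31) + 44792 = 1/248 + 44792 = 11108417/248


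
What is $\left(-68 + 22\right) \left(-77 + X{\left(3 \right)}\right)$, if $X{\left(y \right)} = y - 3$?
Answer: $3542$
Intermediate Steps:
$X{\left(y \right)} = -3 + y$
$\left(-68 + 22\right) \left(-77 + X{\left(3 \right)}\right) = \left(-68 + 22\right) \left(-77 + \left(-3 + 3\right)\right) = - 46 \left(-77 + 0\right) = \left(-46\right) \left(-77\right) = 3542$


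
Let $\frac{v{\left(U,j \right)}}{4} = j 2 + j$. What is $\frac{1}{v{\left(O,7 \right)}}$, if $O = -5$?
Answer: $\frac{1}{84} \approx 0.011905$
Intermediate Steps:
$v{\left(U,j \right)} = 12 j$ ($v{\left(U,j \right)} = 4 \left(j 2 + j\right) = 4 \left(2 j + j\right) = 4 \cdot 3 j = 12 j$)
$\frac{1}{v{\left(O,7 \right)}} = \frac{1}{12 \cdot 7} = \frac{1}{84}$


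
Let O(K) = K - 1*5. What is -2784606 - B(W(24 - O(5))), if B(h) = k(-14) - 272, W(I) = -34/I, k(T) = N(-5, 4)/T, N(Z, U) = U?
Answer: -19490336/7 ≈ -2.7843e+6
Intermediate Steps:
O(K) = -5 + K (O(K) = K - 5 = -5 + K)
k(T) = 4/T
B(h) = -1906/7 (B(h) = 4/(-14) - 272 = 4*(-1/14) - 272 = -2/7 - 272 = -1906/7)
-2784606 - B(W(24 - O(5))) = -2784606 - 1*(-1906/7) = -2784606 + 1906/7 = -19490336/7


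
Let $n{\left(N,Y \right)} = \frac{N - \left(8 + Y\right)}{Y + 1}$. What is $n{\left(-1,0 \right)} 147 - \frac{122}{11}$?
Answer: $- \frac{14675}{11} \approx -1334.1$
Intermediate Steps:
$n{\left(N,Y \right)} = \frac{-8 + N - Y}{1 + Y}$
$n{\left(-1,0 \right)} 147 - \frac{122}{11} = \frac{-8 - 1 - 0}{1 + 0} \cdot 147 - \frac{122}{11} = \frac{-8 - 1 + 0}{1} \cdot 147 - \frac{122}{11} = 1 \left(-9\right) 147 - \frac{122}{11} = \left(-9\right) 147 - \frac{122}{11} = -1323 - \frac{122}{11} = - \frac{14675}{11}$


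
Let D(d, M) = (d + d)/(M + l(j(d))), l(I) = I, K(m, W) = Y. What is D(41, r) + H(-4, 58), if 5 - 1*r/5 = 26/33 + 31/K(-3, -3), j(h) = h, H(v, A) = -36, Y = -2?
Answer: -326184/9211 ≈ -35.412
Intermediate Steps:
K(m, W) = -2
r = 6505/66 (r = 25 - 5*(26/33 + 31/(-2)) = 25 - 5*(26*(1/33) + 31*(-½)) = 25 - 5*(26/33 - 31/2) = 25 - 5*(-971/66) = 25 + 4855/66 = 6505/66 ≈ 98.561)
D(d, M) = 2*d/(M + d) (D(d, M) = (d + d)/(M + d) = (2*d)/(M + d) = 2*d/(M + d))
D(41, r) + H(-4, 58) = 2*41/(6505/66 + 41) - 36 = 2*41/(9211/66) - 36 = 2*41*(66/9211) - 36 = 5412/9211 - 36 = -326184/9211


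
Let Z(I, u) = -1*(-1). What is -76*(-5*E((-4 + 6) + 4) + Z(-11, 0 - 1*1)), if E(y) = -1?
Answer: -456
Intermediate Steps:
Z(I, u) = 1
-76*(-5*E((-4 + 6) + 4) + Z(-11, 0 - 1*1)) = -76*(-5*(-1) + 1) = -76*(5 + 1) = -76*6 = -456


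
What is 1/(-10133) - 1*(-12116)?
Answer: 122771427/10133 ≈ 12116.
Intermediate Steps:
1/(-10133) - 1*(-12116) = -1/10133 + 12116 = 122771427/10133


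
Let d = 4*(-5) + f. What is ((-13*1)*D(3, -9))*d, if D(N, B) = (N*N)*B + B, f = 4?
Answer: -18720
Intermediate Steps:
d = -16 (d = 4*(-5) + 4 = -20 + 4 = -16)
D(N, B) = B + B*N² (D(N, B) = N²*B + B = B*N² + B = B + B*N²)
((-13*1)*D(3, -9))*d = ((-13*1)*(-9*(1 + 3²)))*(-16) = -(-117)*(1 + 9)*(-16) = -(-117)*10*(-16) = -13*(-90)*(-16) = 1170*(-16) = -18720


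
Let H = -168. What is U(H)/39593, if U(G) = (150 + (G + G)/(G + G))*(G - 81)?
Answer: -37599/39593 ≈ -0.94964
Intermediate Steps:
U(G) = -12231 + 151*G (U(G) = (150 + (2*G)/((2*G)))*(-81 + G) = (150 + (2*G)*(1/(2*G)))*(-81 + G) = (150 + 1)*(-81 + G) = 151*(-81 + G) = -12231 + 151*G)
U(H)/39593 = (-12231 + 151*(-168))/39593 = (-12231 - 25368)*(1/39593) = -37599*1/39593 = -37599/39593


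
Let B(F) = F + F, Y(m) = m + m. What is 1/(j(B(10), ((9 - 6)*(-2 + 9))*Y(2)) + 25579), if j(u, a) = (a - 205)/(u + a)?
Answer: 104/2660095 ≈ 3.9096e-5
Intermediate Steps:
Y(m) = 2*m
B(F) = 2*F
j(u, a) = (-205 + a)/(a + u)
1/(j(B(10), ((9 - 6)*(-2 + 9))*Y(2)) + 25579) = 1/((-205 + ((9 - 6)*(-2 + 9))*(2*2))/(((9 - 6)*(-2 + 9))*(2*2) + 2*10) + 25579) = 1/((-205 + (3*7)*4)/((3*7)*4 + 20) + 25579) = 1/((-205 + 21*4)/(21*4 + 20) + 25579) = 1/((-205 + 84)/(84 + 20) + 25579) = 1/(-121/104 + 25579) = 1/(2660095/104) = 104/2660095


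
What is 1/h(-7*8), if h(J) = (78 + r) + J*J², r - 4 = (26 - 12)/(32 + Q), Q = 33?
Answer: -65/11409696 ≈ -5.6969e-6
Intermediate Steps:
r = 274/65 (r = 4 + (26 - 12)/(32 + 33) = 4 + 14/65 = 274/65 ≈ 4.2154)
h(J) = 5344/65 + J³ (h(J) = (78 + 274/65) + J*J² = 5344/65 + J³)
1/h(-7*8) = 1/(5344/65 + (-7*8)³) = 1/(5344/65 + (-56)³) = 1/(5344/65 - 175616) = 1/(-11409696/65) = -65/11409696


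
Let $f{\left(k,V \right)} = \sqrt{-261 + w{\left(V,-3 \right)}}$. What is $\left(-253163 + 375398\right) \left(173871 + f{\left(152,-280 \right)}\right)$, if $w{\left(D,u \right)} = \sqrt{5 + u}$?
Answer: $21253121685 + 122235 \sqrt{-261 + \sqrt{2}} \approx 2.1253 \cdot 10^{10} + 1.9694 \cdot 10^{6} i$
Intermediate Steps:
$f{\left(k,V \right)} = \sqrt{-261 + \sqrt{2}}$ ($f{\left(k,V \right)} = \sqrt{-261 + \sqrt{5 - 3}} = \sqrt{-261 + \sqrt{2}}$)
$\left(-253163 + 375398\right) \left(173871 + f{\left(152,-280 \right)}\right) = \left(-253163 + 375398\right) \left(173871 + \sqrt{-261 + \sqrt{2}}\right) = 122235 \left(173871 + \sqrt{-261 + \sqrt{2}}\right) = 21253121685 + 122235 \sqrt{-261 + \sqrt{2}}$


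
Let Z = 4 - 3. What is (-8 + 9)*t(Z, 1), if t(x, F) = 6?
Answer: 6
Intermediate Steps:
Z = 1
(-8 + 9)*t(Z, 1) = (-8 + 9)*6 = 1*6 = 6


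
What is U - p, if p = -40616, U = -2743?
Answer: 37873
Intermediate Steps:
U - p = -2743 - 1*(-40616) = -2743 + 40616 = 37873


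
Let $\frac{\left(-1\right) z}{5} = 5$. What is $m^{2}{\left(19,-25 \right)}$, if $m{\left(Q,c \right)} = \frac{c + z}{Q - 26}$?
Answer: $\frac{2500}{49} \approx 51.02$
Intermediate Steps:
$z = -25$ ($z = \left(-5\right) 5 = -25$)
$m{\left(Q,c \right)} = \frac{-25 + c}{-26 + Q}$ ($m{\left(Q,c \right)} = \frac{c - 25}{Q - 26} = \frac{-25 + c}{-26 + Q}$)
$m^{2}{\left(19,-25 \right)} = \left(\frac{-25 - 25}{-26 + 19}\right)^{2} = \left(\frac{1}{-7} \left(-50\right)\right)^{2} = \left(\left(- \frac{1}{7}\right) \left(-50\right)\right)^{2} = \left(\frac{50}{7}\right)^{2} = \frac{2500}{49}$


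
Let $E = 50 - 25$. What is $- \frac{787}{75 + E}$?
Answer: $- \frac{787}{100} \approx -7.87$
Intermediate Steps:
$E = 25$ ($E = 50 - 25 = 25$)
$- \frac{787}{75 + E} = - \frac{787}{75 + 25} = - \frac{787}{100}$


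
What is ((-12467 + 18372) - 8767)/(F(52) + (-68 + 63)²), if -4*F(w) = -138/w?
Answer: -297648/2669 ≈ -111.52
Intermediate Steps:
F(w) = 69/(2*w) (F(w) = -(-69)/(2*w) = 69/(2*w))
((-12467 + 18372) - 8767)/(F(52) + (-68 + 63)²) = ((-12467 + 18372) - 8767)/((69/2)/52 + (-68 + 63)²) = (5905 - 8767)/((69/2)*(1/52) + (-5)²) = -2862/(69/104 + 25) = -2862/2669/104 = -2862*104/2669 = -297648/2669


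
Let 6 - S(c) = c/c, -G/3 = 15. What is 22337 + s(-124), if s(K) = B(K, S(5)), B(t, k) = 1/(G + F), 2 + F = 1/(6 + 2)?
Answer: 8376367/375 ≈ 22337.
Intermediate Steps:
G = -45 (G = -3*15 = -45)
S(c) = 5 (S(c) = 6 - c/c = 6 - 1*1 = 6 - 1 = 5)
F = -15/8 (F = -2 + 1/(6 + 2) = -2 + 1/8 = -2 + ⅛ = -15/8 ≈ -1.8750)
B(t, k) = -8/375 (B(t, k) = 1/(-45 - 15/8) = 1/(-375/8) = -8/375)
s(K) = -8/375
22337 + s(-124) = 22337 - 8/375 = 8376367/375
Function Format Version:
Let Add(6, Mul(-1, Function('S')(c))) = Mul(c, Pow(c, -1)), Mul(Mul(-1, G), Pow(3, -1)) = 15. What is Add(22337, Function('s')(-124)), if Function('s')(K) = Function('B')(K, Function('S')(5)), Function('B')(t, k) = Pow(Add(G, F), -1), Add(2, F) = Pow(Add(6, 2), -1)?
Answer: Rational(8376367, 375) ≈ 22337.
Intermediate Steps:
G = -45 (G = Mul(-3, 15) = -45)
Function('S')(c) = 5 (Function('S')(c) = Add(6, Mul(-1, Mul(c, Pow(c, -1)))) = Add(6, Mul(-1, 1)) = Add(6, -1) = 5)
F = Rational(-15, 8) (F = Add(-2, Pow(Add(6, 2), -1)) = Add(-2, Pow(8, -1)) = Add(-2, Rational(1, 8)) = Rational(-15, 8) ≈ -1.8750)
Function('B')(t, k) = Rational(-8, 375) (Function('B')(t, k) = Pow(Add(-45, Rational(-15, 8)), -1) = Pow(Rational(-375, 8), -1) = Rational(-8, 375))
Function('s')(K) = Rational(-8, 375)
Add(22337, Function('s')(-124)) = Add(22337, Rational(-8, 375)) = Rational(8376367, 375)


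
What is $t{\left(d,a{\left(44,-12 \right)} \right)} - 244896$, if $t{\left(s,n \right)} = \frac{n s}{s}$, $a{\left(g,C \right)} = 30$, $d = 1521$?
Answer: $-244866$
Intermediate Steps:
$t{\left(s,n \right)} = n$
$t{\left(d,a{\left(44,-12 \right)} \right)} - 244896 = 30 - 244896 = -244866$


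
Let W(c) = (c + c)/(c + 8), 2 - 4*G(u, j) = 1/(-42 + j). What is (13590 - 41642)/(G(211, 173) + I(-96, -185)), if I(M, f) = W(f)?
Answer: -2601766896/240077 ≈ -10837.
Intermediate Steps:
G(u, j) = 1/2 - 1/(4*(-42 + j))
W(c) = 2*c/(8 + c) (W(c) = (2*c)/(8 + c) = 2*c/(8 + c))
I(M, f) = 2*f/(8 + f)
(13590 - 41642)/(G(211, 173) + I(-96, -185)) = (13590 - 41642)/((-85 + 2*173)/(4*(-42 + 173)) + 2*(-185)/(8 - 185)) = -28052/((1/4)*(-85 + 346)/131 + 2*(-185)/(-177)) = -28052/((1/4)*(1/131)*261 + 2*(-185)*(-1/177)) = -28052/(261/524 + 370/177) = -28052/240077/92748 = -28052*92748/240077 = -2601766896/240077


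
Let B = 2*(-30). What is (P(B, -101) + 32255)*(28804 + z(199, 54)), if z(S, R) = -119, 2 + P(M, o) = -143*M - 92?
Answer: 1168655585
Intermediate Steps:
B = -60
P(M, o) = -94 - 143*M (P(M, o) = -2 + (-143*M - 92) = -2 + (-92 - 143*M) = -94 - 143*M)
(P(B, -101) + 32255)*(28804 + z(199, 54)) = ((-94 - 143*(-60)) + 32255)*(28804 - 119) = ((-94 + 8580) + 32255)*28685 = (8486 + 32255)*28685 = 40741*28685 = 1168655585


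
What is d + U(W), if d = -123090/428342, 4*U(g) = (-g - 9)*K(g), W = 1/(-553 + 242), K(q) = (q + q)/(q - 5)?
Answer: -30082235449/103640773636 ≈ -0.29025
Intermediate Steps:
K(q) = 2*q/(-5 + q) (K(q) = (2*q)/(-5 + q) = 2*q/(-5 + q))
W = -1/311 (W = 1/(-311) = -1/311 ≈ -0.0032154)
U(g) = g*(-9 - g)/(2*(-5 + g)) (U(g) = ((-g - 9)*(2*g/(-5 + g)))/4 = ((-9 - g)*(2*g/(-5 + g)))/4 = (2*g*(-9 - g)/(-5 + g))/4 = g*(-9 - g)/(2*(-5 + g)))
d = -61545/214171 (d = -123090*1/428342 = -61545/214171 ≈ -0.28736)
d + U(W) = -61545/214171 - 1*(-1/311)*(9 - 1/311)/(-10 + 2*(-1/311)) = -61545/214171 - 1*(-1/311)*2798/311/(-10 - 2/311) = -61545/214171 - 1*(-1/311)*2798/311/(-3112/311) = -61545/214171 - 1*(-1/311)*(-311/3112)*2798/311 = -61545/214171 - 1399/483916 = -30082235449/103640773636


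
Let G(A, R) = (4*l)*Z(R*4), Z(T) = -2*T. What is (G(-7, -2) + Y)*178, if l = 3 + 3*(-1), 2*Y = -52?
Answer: -4628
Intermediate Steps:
Y = -26 (Y = (1/2)*(-52) = -26)
l = 0 (l = 3 - 3 = 0)
G(A, R) = 0 (G(A, R) = (4*0)*(-2*R*4) = 0*(-8*R) = 0)
(G(-7, -2) + Y)*178 = (0 - 26)*178 = -26*178 = -4628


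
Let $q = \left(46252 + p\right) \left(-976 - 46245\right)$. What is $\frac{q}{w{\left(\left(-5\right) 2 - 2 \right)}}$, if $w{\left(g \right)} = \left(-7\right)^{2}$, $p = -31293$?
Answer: $- \frac{100911277}{7} \approx -1.4416 \cdot 10^{7}$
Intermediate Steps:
$w{\left(g \right)} = 49$
$q = -706378939$ ($q = \left(46252 - 31293\right) \left(-976 - 46245\right) = 14959 \left(-47221\right) = -706378939$)
$\frac{q}{w{\left(\left(-5\right) 2 - 2 \right)}} = - \frac{706378939}{49} = \left(-706378939\right) \frac{1}{49} = - \frac{100911277}{7}$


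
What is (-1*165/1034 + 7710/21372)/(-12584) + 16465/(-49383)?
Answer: -2168068793830/6502314474513 ≈ -0.33343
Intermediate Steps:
(-1*165/1034 + 7710/21372)/(-12584) + 16465/(-49383) = (-165*1/1034 + 7710*(1/21372))*(-1/12584) + 16465*(-1/49383) = (-15/94 + 1285/3562)*(-1/12584) - 16465/49383 = (16840/83707)*(-1/12584) - 16465/49383 = -2105/131671111 - 16465/49383 = -2168068793830/6502314474513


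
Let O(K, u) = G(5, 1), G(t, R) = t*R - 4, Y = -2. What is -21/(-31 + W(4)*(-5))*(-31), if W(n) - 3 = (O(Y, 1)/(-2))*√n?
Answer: -651/41 ≈ -15.878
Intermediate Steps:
G(t, R) = -4 + R*t (G(t, R) = R*t - 4 = -4 + R*t)
O(K, u) = 1 (O(K, u) = -4 + 1*5 = -4 + 5 = 1)
W(n) = 3 - √n/2 (W(n) = 3 + (1/(-2))*√n = 3 + (1*(-½))*√n = 3 - √n/2)
-21/(-31 + W(4)*(-5))*(-31) = -21/(-31 + (3 - √4/2)*(-5))*(-31) = -21/(-31 + (3 - ½*2)*(-5))*(-31) = -21/(-31 + (3 - 1)*(-5))*(-31) = -21/(-31 + 2*(-5))*(-31) = -21/(-31 - 10)*(-31) = -21/(-41)*(-31) = -21*(-1/41)*(-31) = (21/41)*(-31) = -651/41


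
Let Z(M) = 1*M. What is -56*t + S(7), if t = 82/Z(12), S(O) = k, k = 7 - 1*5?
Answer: -1142/3 ≈ -380.67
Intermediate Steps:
Z(M) = M
k = 2 (k = 7 - 5 = 2)
S(O) = 2
t = 41/6 (t = 82/12 = 82*(1/12) = 41/6 ≈ 6.8333)
-56*t + S(7) = -56*41/6 + 2 = -1148/3 + 2 = -1142/3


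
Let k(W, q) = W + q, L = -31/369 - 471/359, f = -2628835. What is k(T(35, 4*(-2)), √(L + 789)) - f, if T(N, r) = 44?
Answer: 2628879 + √1535702316829/44157 ≈ 2.6289e+6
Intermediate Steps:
L = -184928/132471 (L = -31*1/369 - 471*1/359 = -31/369 - 471/359 = -184928/132471 ≈ -1.3960)
k(T(35, 4*(-2)), √(L + 789)) - f = (44 + √(-184928/132471 + 789)) - 1*(-2628835) = (44 + √(104334691/132471)) + 2628835 = (44 + √1535702316829/44157) + 2628835 = 2628879 + √1535702316829/44157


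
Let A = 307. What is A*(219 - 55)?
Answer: 50348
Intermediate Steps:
A*(219 - 55) = 307*(219 - 55) = 307*164 = 50348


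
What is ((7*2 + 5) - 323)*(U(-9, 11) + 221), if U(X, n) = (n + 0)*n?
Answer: -103968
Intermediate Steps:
U(X, n) = n**2 (U(X, n) = n*n = n**2)
((7*2 + 5) - 323)*(U(-9, 11) + 221) = ((7*2 + 5) - 323)*(11**2 + 221) = ((14 + 5) - 323)*(121 + 221) = (19 - 323)*342 = -304*342 = -103968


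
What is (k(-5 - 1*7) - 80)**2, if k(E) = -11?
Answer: 8281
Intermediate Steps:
(k(-5 - 1*7) - 80)**2 = (-11 - 80)**2 = (-91)**2 = 8281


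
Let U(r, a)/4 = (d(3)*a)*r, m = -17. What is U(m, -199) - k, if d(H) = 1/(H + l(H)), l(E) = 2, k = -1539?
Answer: 21227/5 ≈ 4245.4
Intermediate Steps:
d(H) = 1/(2 + H) (d(H) = 1/(H + 2) = 1/(2 + H))
U(r, a) = 4*a*r/5 (U(r, a) = 4*((a/(2 + 3))*r) = 4*((a/5)*r) = 4*(a*r/5) = 4*a*r/5)
U(m, -199) - k = (4/5)*(-199)*(-17) - 1*(-1539) = 13532/5 + 1539 = 21227/5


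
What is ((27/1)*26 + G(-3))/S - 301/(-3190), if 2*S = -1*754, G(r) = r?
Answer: -72977/41470 ≈ -1.7598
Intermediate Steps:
S = -377 (S = (-1*754)/2 = (½)*(-754) = -377)
((27/1)*26 + G(-3))/S - 301/(-3190) = ((27/1)*26 - 3)/(-377) - 301/(-3190) = ((27*1)*26 - 3)*(-1/377) - 301*(-1/3190) = (27*26 - 3)*(-1/377) + 301/3190 = (702 - 3)*(-1/377) + 301/3190 = 699*(-1/377) + 301/3190 = -699/377 + 301/3190 = -72977/41470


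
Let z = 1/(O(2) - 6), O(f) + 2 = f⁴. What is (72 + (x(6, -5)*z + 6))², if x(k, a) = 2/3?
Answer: 877969/144 ≈ 6097.0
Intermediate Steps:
O(f) = -2 + f⁴
x(k, a) = ⅔ (x(k, a) = 2*(⅓) = ⅔)
z = ⅛ (z = 1/((-2 + 2⁴) - 6) = 1/((-2 + 16) - 6) = 1/(14 - 6) = 1/8 = ⅛ ≈ 0.12500)
(72 + (x(6, -5)*z + 6))² = (72 + ((⅔)*(⅛) + 6))² = (72 + (1/12 + 6))² = (72 + 73/12)² = (937/12)² = 877969/144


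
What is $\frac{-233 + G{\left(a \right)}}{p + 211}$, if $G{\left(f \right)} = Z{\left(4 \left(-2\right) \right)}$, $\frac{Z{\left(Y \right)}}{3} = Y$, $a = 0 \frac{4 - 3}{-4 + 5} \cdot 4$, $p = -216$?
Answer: $\frac{257}{5} \approx 51.4$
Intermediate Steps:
$a = 0$ ($a = 0 \cdot 1 \cdot 1^{-1} \cdot 4 = 0 \cdot 1 \cdot 1 \cdot 4 = 0 \cdot 1 \cdot 4 = 0 \cdot 4 = 0$)
$Z{\left(Y \right)} = 3 Y$
$G{\left(f \right)} = -24$ ($G{\left(f \right)} = 3 \cdot 4 \left(-2\right) = 3 \left(-8\right) = -24$)
$\frac{-233 + G{\left(a \right)}}{p + 211} = \frac{-233 - 24}{-216 + 211} = - \frac{257}{-5} = \left(-257\right) \left(- \frac{1}{5}\right) = \frac{257}{5}$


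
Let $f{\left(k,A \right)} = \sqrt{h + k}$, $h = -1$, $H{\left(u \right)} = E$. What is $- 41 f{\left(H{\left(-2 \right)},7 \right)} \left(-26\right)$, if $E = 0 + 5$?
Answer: $2132$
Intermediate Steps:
$E = 5$
$H{\left(u \right)} = 5$
$f{\left(k,A \right)} = \sqrt{-1 + k}$
$- 41 f{\left(H{\left(-2 \right)},7 \right)} \left(-26\right) = - 41 \sqrt{-1 + 5} \left(-26\right) = - 41 \sqrt{4} \left(-26\right) = \left(-41\right) 2 \left(-26\right) = \left(-82\right) \left(-26\right) = 2132$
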